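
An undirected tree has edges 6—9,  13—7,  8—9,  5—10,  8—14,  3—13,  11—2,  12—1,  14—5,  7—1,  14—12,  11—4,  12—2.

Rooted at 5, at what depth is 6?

5 – 14 – 8 – 9 – 6 — 4 edges.

4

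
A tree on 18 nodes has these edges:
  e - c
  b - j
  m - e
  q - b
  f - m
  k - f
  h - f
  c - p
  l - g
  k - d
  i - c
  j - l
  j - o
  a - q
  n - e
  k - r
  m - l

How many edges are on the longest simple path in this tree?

Starting from d, a farthest node is a at distance 8.
One longest path: d-k-f-m-l-j-b-q-a.
So the diameter is 8.

8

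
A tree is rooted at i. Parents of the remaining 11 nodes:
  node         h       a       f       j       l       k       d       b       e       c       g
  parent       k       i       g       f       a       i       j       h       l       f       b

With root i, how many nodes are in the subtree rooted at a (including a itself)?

3

The subtree rooted at a contains: a, l, e — 3 nodes.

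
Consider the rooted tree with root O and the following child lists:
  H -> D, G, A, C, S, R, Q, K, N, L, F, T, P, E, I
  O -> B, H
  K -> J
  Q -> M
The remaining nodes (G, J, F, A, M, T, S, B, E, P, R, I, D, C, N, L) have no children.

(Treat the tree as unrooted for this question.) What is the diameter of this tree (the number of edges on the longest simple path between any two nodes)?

Starting from B, a farthest node is M at distance 4.
One longest path: B-O-H-Q-M.
So the diameter is 4.

4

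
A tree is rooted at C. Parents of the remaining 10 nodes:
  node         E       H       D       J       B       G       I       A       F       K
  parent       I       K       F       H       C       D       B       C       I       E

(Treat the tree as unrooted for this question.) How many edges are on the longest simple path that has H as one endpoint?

Distances from H peak at 6, attained at A (G also at distance 6).
H-K-E-I-B-C-A

6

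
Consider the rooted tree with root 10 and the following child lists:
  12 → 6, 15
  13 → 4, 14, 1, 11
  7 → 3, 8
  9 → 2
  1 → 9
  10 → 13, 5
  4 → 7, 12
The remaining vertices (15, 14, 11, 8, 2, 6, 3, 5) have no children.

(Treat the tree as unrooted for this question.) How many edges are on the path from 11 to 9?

Walking from 11: 11–13–1–9. Length 3.

3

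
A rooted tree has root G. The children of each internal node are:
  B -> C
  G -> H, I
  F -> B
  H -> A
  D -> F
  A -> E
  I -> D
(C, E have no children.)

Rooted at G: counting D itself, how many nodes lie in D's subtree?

D's subtree: {D, F, B, C}, size 4.

4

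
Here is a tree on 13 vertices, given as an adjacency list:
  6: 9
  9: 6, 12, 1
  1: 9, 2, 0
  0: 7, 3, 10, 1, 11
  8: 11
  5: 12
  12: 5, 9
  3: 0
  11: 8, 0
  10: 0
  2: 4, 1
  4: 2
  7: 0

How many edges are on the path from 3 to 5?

The path is 3 – 0 – 1 – 9 – 12 – 5, which has 5 edges.

5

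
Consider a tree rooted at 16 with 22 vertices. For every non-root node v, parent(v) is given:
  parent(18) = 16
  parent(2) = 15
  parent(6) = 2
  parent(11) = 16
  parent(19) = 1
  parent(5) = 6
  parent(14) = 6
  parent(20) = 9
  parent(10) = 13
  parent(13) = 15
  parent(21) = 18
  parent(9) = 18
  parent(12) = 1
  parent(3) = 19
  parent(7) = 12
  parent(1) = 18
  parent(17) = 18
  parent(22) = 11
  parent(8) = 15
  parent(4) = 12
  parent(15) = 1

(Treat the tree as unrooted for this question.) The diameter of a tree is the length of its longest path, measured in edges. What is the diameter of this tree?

8

BFS from 22 reaches 14 last, at distance 8; BFS from 14 confirms no node is farther.
Path: 22-11-16-18-1-15-2-6-14.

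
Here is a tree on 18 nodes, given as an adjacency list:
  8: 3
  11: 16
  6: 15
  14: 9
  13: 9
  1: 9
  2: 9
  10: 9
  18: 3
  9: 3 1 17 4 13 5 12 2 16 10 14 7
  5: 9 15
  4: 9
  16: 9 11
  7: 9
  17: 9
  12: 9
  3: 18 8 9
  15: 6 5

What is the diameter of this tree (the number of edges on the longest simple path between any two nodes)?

BFS from 6 reaches 11 last, at distance 5; BFS from 11 confirms no node is farther.
Path: 6-15-5-9-16-11.

5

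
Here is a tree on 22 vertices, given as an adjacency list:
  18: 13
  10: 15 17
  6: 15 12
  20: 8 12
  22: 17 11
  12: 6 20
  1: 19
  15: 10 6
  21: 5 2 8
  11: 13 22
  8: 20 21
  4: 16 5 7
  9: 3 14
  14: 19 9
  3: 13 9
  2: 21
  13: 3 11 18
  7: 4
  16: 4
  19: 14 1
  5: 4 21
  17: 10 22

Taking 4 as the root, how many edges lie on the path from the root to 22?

Climbing from 22 to the root: 22–17–10–15–6–12–20–8–21–5–4. That's 10 steps.

10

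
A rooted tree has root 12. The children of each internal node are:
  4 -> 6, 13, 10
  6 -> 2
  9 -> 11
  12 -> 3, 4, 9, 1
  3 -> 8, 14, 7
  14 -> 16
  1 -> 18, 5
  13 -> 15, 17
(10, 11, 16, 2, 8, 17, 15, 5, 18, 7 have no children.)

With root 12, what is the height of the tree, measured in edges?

3

A deepest node is 17, reached by 12-4-13-17.
That path has 3 edges, so the height is 3.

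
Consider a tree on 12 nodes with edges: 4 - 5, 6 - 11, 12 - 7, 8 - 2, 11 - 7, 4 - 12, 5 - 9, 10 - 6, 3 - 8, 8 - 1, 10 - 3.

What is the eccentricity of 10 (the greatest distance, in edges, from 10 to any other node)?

A farthest node from 10 is 9.
The path 10–6–11–7–12–4–5–9 has 7 edges.

7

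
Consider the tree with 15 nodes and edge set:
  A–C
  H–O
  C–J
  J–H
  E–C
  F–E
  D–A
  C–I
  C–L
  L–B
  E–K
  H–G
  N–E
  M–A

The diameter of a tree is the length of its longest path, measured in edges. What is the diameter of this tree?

BFS from G reaches D last, at distance 5; BFS from D confirms no node is farther.
Path: G–H–J–C–A–D.

5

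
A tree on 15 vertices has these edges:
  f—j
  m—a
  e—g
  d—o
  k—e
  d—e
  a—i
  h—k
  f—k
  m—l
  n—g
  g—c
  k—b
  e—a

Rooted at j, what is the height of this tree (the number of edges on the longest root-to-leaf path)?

6

A deepest node is l, reached by j–f–k–e–a–m–l.
That path has 6 edges, so the height is 6.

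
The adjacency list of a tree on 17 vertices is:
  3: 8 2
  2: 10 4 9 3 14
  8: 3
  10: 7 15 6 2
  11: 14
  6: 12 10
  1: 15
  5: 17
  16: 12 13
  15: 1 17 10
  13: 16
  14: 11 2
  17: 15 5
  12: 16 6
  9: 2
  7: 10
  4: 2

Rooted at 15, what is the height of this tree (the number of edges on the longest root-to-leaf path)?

13 sits deepest: 15 – 10 – 6 – 12 – 16 – 13 — 5 edges from the root.

5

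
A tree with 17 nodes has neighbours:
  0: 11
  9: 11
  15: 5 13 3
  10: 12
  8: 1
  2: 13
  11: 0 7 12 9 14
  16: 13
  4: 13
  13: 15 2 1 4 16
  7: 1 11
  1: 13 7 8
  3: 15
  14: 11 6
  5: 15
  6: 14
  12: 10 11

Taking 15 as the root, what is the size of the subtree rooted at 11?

Descendants of 11 (including itself): 11, 14, 12, 9, 0, 6, 10. That's 7.

7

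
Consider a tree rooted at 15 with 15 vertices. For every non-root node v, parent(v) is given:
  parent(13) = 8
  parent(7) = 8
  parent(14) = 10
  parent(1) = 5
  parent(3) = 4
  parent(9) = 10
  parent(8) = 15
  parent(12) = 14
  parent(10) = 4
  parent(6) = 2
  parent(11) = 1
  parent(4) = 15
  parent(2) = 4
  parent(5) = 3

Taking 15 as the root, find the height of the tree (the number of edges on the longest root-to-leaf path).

A deepest node is 11, reached by 15-4-3-5-1-11.
That path has 5 edges, so the height is 5.

5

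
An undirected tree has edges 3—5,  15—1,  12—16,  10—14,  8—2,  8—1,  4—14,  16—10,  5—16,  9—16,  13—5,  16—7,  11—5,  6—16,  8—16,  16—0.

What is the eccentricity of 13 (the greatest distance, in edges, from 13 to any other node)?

5

The node farthest from 13 is 15 (4 also at distance 5), via 13-5-16-8-1-15 — 5 edges.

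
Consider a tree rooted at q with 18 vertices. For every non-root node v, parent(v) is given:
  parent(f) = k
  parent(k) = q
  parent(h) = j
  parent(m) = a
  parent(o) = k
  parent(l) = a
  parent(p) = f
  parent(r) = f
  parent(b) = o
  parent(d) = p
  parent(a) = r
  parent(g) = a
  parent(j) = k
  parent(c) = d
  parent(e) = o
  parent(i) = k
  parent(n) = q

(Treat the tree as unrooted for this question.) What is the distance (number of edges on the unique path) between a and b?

5

a - r - f - k - o - b: 5 edges.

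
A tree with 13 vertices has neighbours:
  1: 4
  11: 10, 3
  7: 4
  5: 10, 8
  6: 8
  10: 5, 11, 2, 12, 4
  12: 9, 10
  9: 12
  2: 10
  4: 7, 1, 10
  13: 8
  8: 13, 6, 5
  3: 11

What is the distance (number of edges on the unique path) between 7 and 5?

3

Walking from 7: 7 – 4 – 10 – 5. Length 3.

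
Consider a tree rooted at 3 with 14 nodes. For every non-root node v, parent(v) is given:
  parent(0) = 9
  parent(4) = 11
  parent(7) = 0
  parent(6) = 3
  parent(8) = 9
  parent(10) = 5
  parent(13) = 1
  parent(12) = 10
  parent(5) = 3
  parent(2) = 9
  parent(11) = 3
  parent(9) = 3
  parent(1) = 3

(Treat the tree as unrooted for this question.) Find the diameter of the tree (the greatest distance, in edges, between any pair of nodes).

A longest path is 12–10–5–3–9–0–7, with 6 edges.

6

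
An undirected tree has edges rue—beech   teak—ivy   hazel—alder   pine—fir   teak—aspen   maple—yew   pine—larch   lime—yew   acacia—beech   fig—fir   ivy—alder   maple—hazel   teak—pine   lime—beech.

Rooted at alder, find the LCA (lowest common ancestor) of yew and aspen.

yew's ancestor chain is yew, maple, hazel, alder and aspen's is aspen, teak, ivy, alder; they first meet at alder.

alder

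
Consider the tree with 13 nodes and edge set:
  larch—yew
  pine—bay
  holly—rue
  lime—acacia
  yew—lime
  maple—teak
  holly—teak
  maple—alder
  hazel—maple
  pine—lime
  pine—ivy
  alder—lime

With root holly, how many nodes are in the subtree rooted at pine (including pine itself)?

3

pine's subtree: {pine, bay, ivy}, size 3.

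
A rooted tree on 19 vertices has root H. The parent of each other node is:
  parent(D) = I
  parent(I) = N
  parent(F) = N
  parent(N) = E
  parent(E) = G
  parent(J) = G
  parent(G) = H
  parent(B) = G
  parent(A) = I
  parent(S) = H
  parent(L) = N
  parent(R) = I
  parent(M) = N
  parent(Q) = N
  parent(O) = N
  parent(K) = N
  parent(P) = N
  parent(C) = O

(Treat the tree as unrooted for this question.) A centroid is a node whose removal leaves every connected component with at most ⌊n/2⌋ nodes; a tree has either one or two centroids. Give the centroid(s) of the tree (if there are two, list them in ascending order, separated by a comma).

If N is removed the pieces have sizes 6, 4, 2, 1, 1, 1, 1, 1, 1, all ≤ ⌊19/2⌋ = 9.
Every other node leaves some component of size > 9, so the centroid is unique.

N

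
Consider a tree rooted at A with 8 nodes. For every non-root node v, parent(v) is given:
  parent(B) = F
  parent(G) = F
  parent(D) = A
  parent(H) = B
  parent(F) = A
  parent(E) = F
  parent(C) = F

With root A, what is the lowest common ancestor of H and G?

F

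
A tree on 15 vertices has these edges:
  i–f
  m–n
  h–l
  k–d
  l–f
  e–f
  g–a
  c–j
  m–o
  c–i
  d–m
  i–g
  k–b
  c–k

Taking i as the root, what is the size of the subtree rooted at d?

d's subtree: {d, m, o, n}, size 4.

4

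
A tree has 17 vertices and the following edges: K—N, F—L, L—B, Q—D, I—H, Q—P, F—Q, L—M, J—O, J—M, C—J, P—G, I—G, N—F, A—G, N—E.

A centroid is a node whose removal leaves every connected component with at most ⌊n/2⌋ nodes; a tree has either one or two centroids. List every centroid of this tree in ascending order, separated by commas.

F

Removing F splits the tree into components of sizes 7, 6, 3; the largest is 7 ≤ ⌊17/2⌋ = 8.
Every other node leaves some component of size > 8, so the centroid is unique.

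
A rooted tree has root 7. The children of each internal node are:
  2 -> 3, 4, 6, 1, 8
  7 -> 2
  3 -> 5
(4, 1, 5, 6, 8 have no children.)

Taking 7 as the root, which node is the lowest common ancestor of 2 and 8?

2

Ancestors of 2 (toward the root): 2, 7.
Ancestors of 8: 8, 2, 7.
The deepest node appearing in both lists is 2.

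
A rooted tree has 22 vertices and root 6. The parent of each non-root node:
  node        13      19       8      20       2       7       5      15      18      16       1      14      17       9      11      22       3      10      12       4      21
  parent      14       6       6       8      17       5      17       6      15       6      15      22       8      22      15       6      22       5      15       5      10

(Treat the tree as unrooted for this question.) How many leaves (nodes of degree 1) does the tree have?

14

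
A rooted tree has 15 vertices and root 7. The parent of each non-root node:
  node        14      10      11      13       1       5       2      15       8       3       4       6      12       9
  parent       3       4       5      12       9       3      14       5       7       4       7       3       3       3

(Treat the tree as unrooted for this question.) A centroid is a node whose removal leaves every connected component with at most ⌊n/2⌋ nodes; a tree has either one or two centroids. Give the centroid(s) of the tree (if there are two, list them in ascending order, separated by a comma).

If 3 is removed the pieces have sizes 4, 3, 2, 2, 2, 1, all ≤ ⌊15/2⌋ = 7.
No neighbour of 3 does as well, so 3 is the unique centroid.

3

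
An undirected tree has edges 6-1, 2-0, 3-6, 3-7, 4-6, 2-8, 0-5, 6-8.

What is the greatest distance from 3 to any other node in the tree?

5

The node farthest from 3 is 5, via 3-6-8-2-0-5 — 5 edges.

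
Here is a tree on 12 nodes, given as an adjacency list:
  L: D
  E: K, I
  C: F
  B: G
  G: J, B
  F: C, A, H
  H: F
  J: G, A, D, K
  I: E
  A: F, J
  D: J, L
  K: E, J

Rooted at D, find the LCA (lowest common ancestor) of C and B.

J

C's ancestor chain is C, F, A, J, D and B's is B, G, J, D; they first meet at J.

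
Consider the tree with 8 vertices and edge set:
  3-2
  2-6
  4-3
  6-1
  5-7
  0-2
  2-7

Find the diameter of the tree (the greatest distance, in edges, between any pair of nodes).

Starting from 1, a farthest node is 4 at distance 4.
One longest path: 1–6–2–3–4.
So the diameter is 4.

4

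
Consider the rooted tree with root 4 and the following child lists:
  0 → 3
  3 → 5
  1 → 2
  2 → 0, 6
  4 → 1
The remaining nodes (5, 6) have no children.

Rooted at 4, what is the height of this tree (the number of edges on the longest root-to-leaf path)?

5

The longest root-to-leaf path is 4 – 1 – 2 – 0 – 3 – 5 (5 edges).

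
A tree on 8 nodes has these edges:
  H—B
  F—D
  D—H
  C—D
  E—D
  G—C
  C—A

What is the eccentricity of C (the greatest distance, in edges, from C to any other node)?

3

Distances from C peak at 3, attained at B.
C-D-H-B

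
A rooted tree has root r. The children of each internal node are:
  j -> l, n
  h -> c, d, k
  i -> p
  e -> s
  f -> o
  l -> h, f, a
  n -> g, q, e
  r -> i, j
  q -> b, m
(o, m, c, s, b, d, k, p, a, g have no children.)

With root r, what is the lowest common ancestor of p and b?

r

Path p→root: p i r; path b→root: b q n j r.
First common node: r.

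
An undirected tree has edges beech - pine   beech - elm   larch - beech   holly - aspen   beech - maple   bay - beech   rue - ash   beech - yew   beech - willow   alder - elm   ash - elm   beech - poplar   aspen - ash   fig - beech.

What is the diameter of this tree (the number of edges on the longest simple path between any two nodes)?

5

BFS from willow reaches holly last, at distance 5; BFS from holly confirms no node is farther.
Path: willow - beech - elm - ash - aspen - holly.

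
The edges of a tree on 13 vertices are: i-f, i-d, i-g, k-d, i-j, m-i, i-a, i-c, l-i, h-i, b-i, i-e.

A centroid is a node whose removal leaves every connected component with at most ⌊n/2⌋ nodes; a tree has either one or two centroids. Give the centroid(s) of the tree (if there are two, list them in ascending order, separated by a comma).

Delete i: the remaining components have sizes 2, 1, 1, 1, 1, 1, 1, 1, 1, 1, 1. Max 2 ≤ 6, so i is a centroid.
Every other node leaves some component of size > 6, so the centroid is unique.

i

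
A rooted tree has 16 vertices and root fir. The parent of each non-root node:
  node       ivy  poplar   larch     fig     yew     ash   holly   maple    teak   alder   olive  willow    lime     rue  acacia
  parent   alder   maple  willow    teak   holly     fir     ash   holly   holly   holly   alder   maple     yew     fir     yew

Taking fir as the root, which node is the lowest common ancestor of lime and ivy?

holly

lime's ancestor chain is lime, yew, holly, ash, fir and ivy's is ivy, alder, holly, ash, fir; they first meet at holly.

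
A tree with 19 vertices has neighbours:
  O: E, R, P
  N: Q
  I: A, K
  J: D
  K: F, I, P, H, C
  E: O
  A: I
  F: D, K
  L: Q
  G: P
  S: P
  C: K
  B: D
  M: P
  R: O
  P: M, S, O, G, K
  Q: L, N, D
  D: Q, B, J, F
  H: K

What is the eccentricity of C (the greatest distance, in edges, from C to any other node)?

5

A farthest node from C is L (N also at distance 5).
The path C – K – F – D – Q – L has 5 edges.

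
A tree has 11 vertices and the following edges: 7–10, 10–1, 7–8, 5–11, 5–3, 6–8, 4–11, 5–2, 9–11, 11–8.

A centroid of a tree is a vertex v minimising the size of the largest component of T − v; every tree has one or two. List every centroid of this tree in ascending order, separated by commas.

If 11 is removed the pieces have sizes 5, 3, 1, 1, all ≤ ⌊11/2⌋ = 5.
No neighbour of 11 does as well, so 11 is the unique centroid.

11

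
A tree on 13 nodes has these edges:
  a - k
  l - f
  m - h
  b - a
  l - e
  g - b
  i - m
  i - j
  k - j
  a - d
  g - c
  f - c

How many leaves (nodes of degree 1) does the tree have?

3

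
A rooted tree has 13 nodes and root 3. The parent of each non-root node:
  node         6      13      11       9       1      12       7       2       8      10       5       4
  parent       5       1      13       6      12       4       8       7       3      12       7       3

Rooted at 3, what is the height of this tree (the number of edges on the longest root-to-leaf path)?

5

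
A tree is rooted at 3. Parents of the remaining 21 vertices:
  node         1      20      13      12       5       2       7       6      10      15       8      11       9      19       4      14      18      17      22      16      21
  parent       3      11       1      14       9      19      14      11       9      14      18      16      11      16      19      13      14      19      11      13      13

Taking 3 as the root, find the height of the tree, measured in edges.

6

A deepest node is 10, reached by 3 → 1 → 13 → 16 → 11 → 9 → 10.
That path has 6 edges, so the height is 6.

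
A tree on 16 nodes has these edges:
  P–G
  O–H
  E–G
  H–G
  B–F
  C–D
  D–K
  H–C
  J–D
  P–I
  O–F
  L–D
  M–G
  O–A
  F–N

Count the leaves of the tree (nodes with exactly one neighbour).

9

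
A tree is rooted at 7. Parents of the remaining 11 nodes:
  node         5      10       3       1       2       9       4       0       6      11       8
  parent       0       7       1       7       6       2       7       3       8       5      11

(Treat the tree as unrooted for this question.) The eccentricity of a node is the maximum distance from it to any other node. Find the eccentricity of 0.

6

The node farthest from 0 is 9, via 0 – 5 – 11 – 8 – 6 – 2 – 9 — 6 edges.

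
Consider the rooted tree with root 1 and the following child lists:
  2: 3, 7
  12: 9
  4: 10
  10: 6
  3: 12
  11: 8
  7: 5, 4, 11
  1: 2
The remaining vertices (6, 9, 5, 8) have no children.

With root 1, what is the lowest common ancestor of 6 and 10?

10

Ancestors of 6 (toward the root): 6, 10, 4, 7, 2, 1.
Ancestors of 10: 10, 4, 7, 2, 1.
The deepest node appearing in both lists is 10.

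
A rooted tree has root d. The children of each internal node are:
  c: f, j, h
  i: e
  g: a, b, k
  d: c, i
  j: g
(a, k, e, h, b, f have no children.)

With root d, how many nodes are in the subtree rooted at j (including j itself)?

5

j's subtree: {j, g, a, k, b}, size 5.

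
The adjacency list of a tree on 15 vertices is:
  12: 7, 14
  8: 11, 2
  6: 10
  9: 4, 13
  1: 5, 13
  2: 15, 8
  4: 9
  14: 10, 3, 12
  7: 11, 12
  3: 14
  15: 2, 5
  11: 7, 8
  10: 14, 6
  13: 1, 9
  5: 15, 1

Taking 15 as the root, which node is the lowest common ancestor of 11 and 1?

Path 11→root: 11 8 2 15; path 1→root: 1 5 15.
First common node: 15.

15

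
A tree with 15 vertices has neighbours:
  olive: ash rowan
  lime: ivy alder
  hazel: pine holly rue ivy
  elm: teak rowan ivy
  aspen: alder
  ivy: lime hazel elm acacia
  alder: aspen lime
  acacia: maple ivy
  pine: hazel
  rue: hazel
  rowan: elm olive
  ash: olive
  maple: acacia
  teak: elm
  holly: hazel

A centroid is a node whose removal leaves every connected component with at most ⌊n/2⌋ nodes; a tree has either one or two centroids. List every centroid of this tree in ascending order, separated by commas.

If ivy is removed the pieces have sizes 5, 4, 3, 2, all ≤ ⌊15/2⌋ = 7.
Every other node leaves some component of size > 7, so the centroid is unique.

ivy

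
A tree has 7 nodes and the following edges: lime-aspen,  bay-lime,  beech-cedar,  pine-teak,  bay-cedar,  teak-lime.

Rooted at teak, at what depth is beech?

teak – lime – bay – cedar – beech — 4 edges.

4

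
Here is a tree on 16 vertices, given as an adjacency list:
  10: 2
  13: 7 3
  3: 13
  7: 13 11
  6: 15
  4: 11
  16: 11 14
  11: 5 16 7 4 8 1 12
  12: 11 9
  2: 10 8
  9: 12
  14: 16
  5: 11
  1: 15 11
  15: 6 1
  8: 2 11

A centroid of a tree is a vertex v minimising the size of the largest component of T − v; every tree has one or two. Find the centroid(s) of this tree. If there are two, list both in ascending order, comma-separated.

11

Removing 11 splits the tree into components of sizes 3, 3, 3, 2, 2, 1, 1; the largest is 3 ≤ ⌊16/2⌋ = 8.
No neighbour of 11 does as well, so 11 is the unique centroid.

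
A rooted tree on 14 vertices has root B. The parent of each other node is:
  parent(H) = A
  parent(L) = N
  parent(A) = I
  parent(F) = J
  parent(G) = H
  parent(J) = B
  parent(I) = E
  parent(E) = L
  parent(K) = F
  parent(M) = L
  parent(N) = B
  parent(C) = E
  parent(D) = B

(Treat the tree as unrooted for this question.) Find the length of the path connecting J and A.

6

Walking from J: J–B–N–L–E–I–A. Length 6.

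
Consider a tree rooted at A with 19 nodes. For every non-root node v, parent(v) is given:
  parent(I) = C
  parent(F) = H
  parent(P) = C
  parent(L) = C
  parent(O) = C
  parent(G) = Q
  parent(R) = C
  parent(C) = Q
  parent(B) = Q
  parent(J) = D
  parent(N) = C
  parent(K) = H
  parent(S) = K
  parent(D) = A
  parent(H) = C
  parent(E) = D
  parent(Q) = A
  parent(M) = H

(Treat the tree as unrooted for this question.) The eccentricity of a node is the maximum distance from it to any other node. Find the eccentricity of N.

5

The node farthest from N is E (J also at distance 5), via N-C-Q-A-D-E — 5 edges.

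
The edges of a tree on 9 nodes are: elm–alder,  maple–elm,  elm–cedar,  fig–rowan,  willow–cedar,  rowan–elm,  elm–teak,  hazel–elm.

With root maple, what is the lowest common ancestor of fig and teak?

elm

Path fig→root: fig rowan elm maple; path teak→root: teak elm maple.
First common node: elm.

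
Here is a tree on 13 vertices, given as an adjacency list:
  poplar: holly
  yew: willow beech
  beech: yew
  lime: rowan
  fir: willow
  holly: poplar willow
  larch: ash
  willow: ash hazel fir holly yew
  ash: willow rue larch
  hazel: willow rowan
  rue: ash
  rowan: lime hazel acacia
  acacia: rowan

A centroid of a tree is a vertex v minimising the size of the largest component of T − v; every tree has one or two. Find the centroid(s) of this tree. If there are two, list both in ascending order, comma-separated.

If willow is removed the pieces have sizes 4, 3, 2, 2, 1, all ≤ ⌊13/2⌋ = 6.
No neighbour of willow does as well, so willow is the unique centroid.

willow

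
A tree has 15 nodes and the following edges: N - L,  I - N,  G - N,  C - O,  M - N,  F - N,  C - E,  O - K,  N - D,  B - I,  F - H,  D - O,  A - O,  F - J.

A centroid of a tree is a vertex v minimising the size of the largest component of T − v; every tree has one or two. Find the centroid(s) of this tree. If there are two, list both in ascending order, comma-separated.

Removing N splits the tree into components of sizes 6, 3, 2, 1, 1, 1; the largest is 6 ≤ ⌊15/2⌋ = 7.
No neighbour of N does as well, so N is the unique centroid.

N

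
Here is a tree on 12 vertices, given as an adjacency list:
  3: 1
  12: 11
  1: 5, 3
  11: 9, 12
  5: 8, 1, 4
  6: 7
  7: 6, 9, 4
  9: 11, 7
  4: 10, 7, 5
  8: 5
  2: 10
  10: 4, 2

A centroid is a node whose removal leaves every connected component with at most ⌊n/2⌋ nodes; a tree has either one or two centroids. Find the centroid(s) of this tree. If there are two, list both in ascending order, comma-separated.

4

Delete 4: the remaining components have sizes 5, 4, 2. Max 5 ≤ 6, so 4 is a centroid.
No neighbour of 4 does as well, so 4 is the unique centroid.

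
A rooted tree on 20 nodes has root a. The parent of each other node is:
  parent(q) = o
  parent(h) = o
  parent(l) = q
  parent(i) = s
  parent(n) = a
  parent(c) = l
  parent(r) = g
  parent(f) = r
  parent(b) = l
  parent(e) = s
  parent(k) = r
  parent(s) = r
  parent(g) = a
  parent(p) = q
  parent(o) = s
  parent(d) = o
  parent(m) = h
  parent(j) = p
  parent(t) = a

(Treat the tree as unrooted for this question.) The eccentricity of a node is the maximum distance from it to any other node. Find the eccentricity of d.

A farthest node from d is t (n also at distance 6).
The path d–o–s–r–g–a–t has 6 edges.

6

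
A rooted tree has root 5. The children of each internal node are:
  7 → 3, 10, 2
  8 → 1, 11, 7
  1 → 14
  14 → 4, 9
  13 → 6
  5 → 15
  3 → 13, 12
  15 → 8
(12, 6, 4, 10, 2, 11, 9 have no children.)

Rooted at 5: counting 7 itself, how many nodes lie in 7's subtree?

7

The subtree rooted at 7 contains: 7, 3, 10, 2, 12, 13, 6 — 7 nodes.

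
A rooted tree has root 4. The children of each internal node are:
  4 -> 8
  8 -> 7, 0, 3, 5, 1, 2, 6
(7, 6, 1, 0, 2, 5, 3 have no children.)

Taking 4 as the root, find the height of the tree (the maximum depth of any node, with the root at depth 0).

A deepest node is 5, reached by 4–8–5.
That path has 2 edges, so the height is 2.

2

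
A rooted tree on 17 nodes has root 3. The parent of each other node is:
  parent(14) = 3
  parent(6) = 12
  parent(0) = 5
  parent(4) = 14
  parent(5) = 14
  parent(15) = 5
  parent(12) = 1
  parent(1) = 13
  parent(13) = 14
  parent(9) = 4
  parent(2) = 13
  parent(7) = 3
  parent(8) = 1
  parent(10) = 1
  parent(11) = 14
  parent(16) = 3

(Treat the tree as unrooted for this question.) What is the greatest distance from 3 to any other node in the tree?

5

A farthest node from 3 is 6.
The path 3–14–13–1–12–6 has 5 edges.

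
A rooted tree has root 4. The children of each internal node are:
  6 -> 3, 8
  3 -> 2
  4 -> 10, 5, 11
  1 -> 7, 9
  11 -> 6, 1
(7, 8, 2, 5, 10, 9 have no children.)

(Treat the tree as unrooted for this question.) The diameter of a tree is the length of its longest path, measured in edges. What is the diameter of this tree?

5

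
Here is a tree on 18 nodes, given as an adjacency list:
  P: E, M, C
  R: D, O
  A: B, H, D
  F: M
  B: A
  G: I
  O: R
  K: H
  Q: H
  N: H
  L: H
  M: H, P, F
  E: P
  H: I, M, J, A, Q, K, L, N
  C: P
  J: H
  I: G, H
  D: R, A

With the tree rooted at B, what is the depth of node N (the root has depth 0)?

3

Path from B to N: B → A → H → N, which has 3 edges.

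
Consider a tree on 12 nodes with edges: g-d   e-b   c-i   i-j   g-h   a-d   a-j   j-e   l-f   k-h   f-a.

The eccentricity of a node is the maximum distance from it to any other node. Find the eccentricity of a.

4

A farthest node from a is k.
The path a – d – g – h – k has 4 edges.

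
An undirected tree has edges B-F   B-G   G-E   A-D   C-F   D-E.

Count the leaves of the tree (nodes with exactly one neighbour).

2

The leaves are A, C.
That is 2 leaves.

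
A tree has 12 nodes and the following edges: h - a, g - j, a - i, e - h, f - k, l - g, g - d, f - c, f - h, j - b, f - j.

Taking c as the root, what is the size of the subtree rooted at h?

4

Descendants of h (including itself): h, a, e, i. That's 4.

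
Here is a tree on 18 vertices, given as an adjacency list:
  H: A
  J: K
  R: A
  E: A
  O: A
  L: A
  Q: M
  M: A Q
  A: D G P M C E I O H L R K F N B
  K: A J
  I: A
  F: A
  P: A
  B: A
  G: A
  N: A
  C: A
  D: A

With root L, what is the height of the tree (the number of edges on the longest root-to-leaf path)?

The longest root-to-leaf path is L-A-K-J (3 edges).

3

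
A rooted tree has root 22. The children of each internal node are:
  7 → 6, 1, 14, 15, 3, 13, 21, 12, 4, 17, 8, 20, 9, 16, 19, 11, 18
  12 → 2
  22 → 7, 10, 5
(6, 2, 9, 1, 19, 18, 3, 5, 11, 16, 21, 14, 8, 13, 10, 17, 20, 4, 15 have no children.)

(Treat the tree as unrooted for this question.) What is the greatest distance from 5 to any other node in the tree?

4

The node farthest from 5 is 2, via 5 – 22 – 7 – 12 – 2 — 4 edges.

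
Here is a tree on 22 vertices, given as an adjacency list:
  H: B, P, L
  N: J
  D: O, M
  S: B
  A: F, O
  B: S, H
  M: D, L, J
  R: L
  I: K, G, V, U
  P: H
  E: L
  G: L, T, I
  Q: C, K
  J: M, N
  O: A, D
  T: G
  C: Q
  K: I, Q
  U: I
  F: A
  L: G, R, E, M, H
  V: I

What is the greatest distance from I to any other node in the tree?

7

A farthest node from I is F.
The path I-G-L-M-D-O-A-F has 7 edges.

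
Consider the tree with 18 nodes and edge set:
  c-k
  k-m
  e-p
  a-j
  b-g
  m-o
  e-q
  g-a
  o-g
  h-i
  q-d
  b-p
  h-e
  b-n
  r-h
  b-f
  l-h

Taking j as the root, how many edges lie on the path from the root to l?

7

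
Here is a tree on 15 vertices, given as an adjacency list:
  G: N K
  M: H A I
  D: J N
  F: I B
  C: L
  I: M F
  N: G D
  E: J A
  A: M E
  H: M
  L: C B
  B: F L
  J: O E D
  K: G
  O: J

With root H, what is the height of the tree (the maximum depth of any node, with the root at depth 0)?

The longest root-to-leaf path is H → M → A → E → J → D → N → G → K (8 edges).

8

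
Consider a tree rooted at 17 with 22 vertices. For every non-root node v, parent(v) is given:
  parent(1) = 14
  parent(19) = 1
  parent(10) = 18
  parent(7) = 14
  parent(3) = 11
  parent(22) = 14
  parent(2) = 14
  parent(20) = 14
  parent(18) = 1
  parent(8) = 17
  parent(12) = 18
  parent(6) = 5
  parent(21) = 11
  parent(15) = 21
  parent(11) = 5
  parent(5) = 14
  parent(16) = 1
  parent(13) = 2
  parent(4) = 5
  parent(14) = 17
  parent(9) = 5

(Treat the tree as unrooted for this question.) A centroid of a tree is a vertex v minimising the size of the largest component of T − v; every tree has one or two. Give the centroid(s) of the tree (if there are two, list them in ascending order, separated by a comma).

14

If 14 is removed the pieces have sizes 8, 6, 2, 2, 1, 1, 1, all ≤ ⌊22/2⌋ = 11.
Every other node leaves some component of size > 11, so the centroid is unique.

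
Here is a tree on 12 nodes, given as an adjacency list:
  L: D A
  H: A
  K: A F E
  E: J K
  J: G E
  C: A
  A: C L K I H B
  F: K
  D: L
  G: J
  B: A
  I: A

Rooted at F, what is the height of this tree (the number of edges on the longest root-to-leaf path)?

G sits deepest: F – K – E – J – G — 4 edges from the root.

4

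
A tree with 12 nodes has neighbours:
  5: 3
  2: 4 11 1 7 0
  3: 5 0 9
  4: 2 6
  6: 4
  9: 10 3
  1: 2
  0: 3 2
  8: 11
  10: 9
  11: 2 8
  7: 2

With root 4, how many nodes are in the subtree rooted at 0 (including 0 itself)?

5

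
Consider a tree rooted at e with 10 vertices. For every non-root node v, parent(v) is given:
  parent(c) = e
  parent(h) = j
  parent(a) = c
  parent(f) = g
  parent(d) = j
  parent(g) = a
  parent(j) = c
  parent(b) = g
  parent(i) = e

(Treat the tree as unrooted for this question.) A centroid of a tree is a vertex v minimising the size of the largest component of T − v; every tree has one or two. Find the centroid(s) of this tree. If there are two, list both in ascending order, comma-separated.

Delete c: the remaining components have sizes 4, 3, 2. Max 4 ≤ 5, so c is a centroid.
Every other node leaves some component of size > 5, so the centroid is unique.

c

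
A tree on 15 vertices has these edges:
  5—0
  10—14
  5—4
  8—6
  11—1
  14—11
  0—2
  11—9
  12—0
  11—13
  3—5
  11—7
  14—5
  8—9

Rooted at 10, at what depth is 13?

Climbing from 13 to the root: 13 → 11 → 14 → 10. That's 3 steps.

3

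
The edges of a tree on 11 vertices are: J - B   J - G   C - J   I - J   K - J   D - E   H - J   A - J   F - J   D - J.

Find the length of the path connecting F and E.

Walking from F: F - J - D - E. Length 3.

3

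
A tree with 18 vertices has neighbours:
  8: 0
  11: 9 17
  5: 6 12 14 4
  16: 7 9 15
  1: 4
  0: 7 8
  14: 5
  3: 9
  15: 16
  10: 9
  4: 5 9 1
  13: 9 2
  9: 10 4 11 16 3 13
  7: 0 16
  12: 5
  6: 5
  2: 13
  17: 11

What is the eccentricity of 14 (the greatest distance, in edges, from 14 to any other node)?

A farthest node from 14 is 8.
The path 14 – 5 – 4 – 9 – 16 – 7 – 0 – 8 has 7 edges.

7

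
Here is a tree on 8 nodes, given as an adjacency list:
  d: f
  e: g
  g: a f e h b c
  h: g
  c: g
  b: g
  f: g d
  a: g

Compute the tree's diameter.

BFS from d reaches h last, at distance 3; BFS from h confirms no node is farther.
Path: d - f - g - h.

3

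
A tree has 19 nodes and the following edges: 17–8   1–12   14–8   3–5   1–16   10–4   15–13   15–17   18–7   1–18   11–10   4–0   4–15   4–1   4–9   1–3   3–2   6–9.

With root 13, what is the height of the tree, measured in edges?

5

The longest root-to-leaf path is 13 → 15 → 4 → 1 → 3 → 5 (5 edges).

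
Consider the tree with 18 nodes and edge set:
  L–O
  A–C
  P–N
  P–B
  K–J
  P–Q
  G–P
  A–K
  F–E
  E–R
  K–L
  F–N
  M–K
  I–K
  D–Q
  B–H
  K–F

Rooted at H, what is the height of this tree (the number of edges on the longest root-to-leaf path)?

A deepest node is C, reached by H → B → P → N → F → K → A → C.
That path has 7 edges, so the height is 7.

7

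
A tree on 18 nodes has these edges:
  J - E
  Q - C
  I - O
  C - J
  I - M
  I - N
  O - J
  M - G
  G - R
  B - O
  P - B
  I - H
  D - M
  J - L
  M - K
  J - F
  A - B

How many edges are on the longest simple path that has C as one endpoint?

6

A farthest node from C is R.
The path C–J–O–I–M–G–R has 6 edges.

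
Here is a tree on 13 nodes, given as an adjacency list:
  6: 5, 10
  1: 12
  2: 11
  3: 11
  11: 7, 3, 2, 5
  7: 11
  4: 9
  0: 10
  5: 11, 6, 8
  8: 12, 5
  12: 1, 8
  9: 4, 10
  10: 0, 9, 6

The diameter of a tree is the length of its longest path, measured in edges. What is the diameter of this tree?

7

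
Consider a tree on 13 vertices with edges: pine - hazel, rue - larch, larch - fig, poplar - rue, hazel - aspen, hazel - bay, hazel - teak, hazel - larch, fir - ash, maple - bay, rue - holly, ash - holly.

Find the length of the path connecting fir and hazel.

5

Walking from fir: fir - ash - holly - rue - larch - hazel. Length 5.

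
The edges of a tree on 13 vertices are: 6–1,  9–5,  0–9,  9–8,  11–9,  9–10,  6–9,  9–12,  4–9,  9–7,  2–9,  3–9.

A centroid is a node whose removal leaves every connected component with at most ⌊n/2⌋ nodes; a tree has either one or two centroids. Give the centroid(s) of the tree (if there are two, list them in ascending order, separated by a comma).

Removing 9 splits the tree into components of sizes 2, 1, 1, 1, 1, 1, 1, 1, 1, 1, 1; the largest is 2 ≤ ⌊13/2⌋ = 6.
Every other node leaves some component of size > 6, so the centroid is unique.

9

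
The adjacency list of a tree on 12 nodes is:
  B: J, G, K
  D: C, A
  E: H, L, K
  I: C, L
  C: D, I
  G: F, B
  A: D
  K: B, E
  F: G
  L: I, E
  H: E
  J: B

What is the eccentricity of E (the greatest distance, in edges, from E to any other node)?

5

A farthest node from E is A.
The path E-L-I-C-D-A has 5 edges.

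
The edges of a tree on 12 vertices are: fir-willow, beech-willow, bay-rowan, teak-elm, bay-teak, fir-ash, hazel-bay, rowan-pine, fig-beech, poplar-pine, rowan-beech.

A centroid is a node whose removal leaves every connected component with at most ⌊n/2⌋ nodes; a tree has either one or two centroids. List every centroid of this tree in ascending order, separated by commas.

If rowan is removed the pieces have sizes 5, 4, 2, all ≤ ⌊12/2⌋ = 6.
Every other node leaves some component of size > 6, so the centroid is unique.

rowan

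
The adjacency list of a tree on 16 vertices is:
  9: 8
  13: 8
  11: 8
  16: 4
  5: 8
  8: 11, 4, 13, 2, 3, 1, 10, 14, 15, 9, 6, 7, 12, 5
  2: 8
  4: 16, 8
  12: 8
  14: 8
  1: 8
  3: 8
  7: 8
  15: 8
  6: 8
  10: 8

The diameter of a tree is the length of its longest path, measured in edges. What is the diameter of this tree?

3

BFS from 16 reaches 14 last, at distance 3; BFS from 14 confirms no node is farther.
Path: 16-4-8-14.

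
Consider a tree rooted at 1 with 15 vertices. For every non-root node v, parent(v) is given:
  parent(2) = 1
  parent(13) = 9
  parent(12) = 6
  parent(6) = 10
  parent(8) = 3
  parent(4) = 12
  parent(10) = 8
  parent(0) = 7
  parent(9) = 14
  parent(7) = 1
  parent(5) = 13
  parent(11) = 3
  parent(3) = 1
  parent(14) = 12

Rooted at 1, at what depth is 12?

5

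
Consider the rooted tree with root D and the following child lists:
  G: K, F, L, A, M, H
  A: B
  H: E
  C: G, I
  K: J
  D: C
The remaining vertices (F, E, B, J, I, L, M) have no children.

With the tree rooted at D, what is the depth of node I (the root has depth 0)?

2

Path from D to I: D – C – I, which has 2 edges.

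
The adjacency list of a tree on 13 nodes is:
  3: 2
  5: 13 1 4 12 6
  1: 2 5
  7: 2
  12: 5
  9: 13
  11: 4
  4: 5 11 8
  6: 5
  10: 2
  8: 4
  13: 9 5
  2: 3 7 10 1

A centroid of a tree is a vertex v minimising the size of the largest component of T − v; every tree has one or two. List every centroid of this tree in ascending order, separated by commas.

Delete 5: the remaining components have sizes 5, 3, 2, 1, 1. Max 5 ≤ 6, so 5 is a centroid.
Every other node leaves some component of size > 6, so the centroid is unique.

5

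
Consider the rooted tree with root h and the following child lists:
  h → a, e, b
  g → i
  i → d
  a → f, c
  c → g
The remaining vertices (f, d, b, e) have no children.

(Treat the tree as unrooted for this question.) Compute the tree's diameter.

BFS from b reaches d last, at distance 6; BFS from d confirms no node is farther.
Path: b–h–a–c–g–i–d.

6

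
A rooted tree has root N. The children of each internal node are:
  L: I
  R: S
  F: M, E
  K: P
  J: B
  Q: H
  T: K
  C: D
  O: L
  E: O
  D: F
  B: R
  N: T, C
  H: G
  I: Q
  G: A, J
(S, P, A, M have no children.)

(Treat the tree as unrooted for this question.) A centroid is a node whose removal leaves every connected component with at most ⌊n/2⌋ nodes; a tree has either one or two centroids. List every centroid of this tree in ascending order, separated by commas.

L, O

If L is removed the pieces have sizes 10, 9, all ≤ ⌊20/2⌋ = 10.
Its neighbour O also leaves a largest component of size 10, so both are centroids.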